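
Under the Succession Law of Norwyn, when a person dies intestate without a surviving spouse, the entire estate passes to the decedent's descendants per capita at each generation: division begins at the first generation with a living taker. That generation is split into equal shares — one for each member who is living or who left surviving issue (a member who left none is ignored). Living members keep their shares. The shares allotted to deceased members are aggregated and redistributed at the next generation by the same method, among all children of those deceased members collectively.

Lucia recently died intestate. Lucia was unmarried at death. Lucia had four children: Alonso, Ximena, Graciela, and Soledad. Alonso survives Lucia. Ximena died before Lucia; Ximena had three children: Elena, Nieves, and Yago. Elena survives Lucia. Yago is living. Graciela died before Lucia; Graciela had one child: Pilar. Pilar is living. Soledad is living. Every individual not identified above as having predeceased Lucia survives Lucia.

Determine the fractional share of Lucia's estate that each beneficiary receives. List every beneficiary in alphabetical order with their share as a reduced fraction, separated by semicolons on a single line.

Alonso 1/4; Elena 1/8; Nieves 1/8; Pilar 1/8; Soledad 1/4; Yago 1/8

There is no surviving spouse, so the entire estate passes to Lucia's descendants per capita at each generation.
At generation 1 (Alonso, Ximena, Graciela, Soledad) there are 4 shares of (1)/4 = 1/4 each.
Living: Alonso and Soledad — each takes 1/4.
Deceased: Ximena and Graciela. Their combined 1/2 is pooled and carried to generation 2.
At generation 2 (Elena, Nieves, Yago, Pilar) there are 4 shares of (1/2)/4 = 1/8 each.
Living: Elena, Nieves, Yago, and Pilar — each takes 1/8.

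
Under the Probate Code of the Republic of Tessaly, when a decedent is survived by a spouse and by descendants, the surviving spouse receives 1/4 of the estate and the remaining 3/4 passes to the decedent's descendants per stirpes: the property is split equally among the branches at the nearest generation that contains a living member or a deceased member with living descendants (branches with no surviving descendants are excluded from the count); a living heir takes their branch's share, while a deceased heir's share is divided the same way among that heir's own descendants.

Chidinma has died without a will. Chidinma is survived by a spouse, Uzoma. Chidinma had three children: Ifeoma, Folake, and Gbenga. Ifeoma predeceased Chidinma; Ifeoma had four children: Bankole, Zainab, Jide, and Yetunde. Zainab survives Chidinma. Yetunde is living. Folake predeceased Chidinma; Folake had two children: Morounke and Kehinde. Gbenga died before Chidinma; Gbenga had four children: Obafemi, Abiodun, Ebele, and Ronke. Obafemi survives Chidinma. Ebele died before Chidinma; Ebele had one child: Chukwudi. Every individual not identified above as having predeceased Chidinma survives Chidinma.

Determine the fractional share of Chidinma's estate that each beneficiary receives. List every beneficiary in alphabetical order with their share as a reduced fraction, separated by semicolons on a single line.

Uzoma, as surviving spouse, takes 1/4.
The remaining 3/4 passes to Chidinma's descendants per stirpes.
The 3/4 is divided into 3 equal shares of 1/4 among Ifeoma, Folake, Gbenga.
Ifeoma predeceased; the 1/4 allotted to Ifeoma's branch passes to Ifeoma's issue by representation.
The 1/4 is divided into 4 equal shares of 1/16 among Bankole, Zainab, Jide, Yetunde.
Bankole is living and takes 1/16.
Zainab is living and takes 1/16.
Jide is living and takes 1/16.
Yetunde is living and takes 1/16.
Folake predeceased; the 1/4 allotted to Folake's branch passes to Folake's issue by representation.
The 1/4 is divided into 2 equal shares of 1/8 among Morounke, Kehinde.
Morounke is living and takes 1/8.
Kehinde is living and takes 1/8.
Gbenga predeceased; the 1/4 allotted to Gbenga's branch passes to Gbenga's issue by representation.
The 1/4 is divided into 4 equal shares of 1/16 among Obafemi, Abiodun, Ebele, Ronke.
Obafemi is living and takes 1/16.
Abiodun is living and takes 1/16.
Ebele predeceased; the 1/16 allotted to Ebele's branch passes to Ebele's issue by representation.
Chukwudi is the sole taker at this level and receives the full 1/16.
Ronke is living and takes 1/16.

Abiodun 1/16; Bankole 1/16; Chukwudi 1/16; Jide 1/16; Kehinde 1/8; Morounke 1/8; Obafemi 1/16; Ronke 1/16; Uzoma 1/4; Yetunde 1/16; Zainab 1/16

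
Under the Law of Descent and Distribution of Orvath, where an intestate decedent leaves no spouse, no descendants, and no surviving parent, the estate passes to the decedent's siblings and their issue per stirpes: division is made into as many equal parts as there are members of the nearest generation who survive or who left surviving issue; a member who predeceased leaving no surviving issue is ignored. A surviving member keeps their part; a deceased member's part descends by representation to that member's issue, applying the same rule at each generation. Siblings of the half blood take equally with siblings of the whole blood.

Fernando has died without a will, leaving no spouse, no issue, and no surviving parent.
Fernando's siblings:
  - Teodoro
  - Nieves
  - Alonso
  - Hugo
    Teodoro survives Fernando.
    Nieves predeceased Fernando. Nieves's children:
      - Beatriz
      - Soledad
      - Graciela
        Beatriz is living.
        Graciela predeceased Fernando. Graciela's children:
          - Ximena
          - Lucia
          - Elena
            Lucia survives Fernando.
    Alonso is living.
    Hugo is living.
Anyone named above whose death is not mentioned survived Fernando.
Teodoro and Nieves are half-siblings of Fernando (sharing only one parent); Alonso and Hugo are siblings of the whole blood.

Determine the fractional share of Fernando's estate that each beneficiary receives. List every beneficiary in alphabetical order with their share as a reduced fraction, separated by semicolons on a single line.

Alonso 1/4; Beatriz 1/12; Elena 1/36; Hugo 1/4; Lucia 1/36; Soledad 1/12; Teodoro 1/4; Ximena 1/36

No spouse, descendants, or parent survives, so the estate passes to Fernando's siblings per stirpes.
Half-blood and whole-blood siblings take equally under the stated rule.
The estate is divided into 4 equal shares of 1/4 among Teodoro, Nieves, Alonso, Hugo.
Teodoro is living and takes 1/4.
Nieves predeceased; the 1/4 allotted to Nieves's branch passes to Nieves's issue by representation.
The 1/4 is divided into 3 equal shares of 1/12 among Beatriz, Soledad, Graciela.
Beatriz is living and takes 1/12.
Soledad is living and takes 1/12.
Graciela predeceased; the 1/12 allotted to Graciela's branch passes to Graciela's issue by representation.
The 1/12 is divided into 3 equal shares of 1/36 among Ximena, Lucia, Elena.
Ximena is living and takes 1/36.
Lucia is living and takes 1/36.
Elena is living and takes 1/36.
Alonso is living and takes 1/4.
Hugo is living and takes 1/4.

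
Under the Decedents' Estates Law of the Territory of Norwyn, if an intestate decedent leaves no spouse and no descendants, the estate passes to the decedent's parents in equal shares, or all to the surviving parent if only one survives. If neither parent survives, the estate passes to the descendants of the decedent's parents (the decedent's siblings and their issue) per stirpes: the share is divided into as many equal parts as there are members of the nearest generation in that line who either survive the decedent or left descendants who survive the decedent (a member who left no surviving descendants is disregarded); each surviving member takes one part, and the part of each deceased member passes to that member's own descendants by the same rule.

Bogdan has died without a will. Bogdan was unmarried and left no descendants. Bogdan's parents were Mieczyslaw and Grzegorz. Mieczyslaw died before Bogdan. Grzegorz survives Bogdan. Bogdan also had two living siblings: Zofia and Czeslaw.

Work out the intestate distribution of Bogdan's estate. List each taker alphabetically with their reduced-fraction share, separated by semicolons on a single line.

Grzegorz 1

Only one parent, Grzegorz, survives, so Grzegorz takes the entire estate. The siblings take nothing because a surviving parent has priority.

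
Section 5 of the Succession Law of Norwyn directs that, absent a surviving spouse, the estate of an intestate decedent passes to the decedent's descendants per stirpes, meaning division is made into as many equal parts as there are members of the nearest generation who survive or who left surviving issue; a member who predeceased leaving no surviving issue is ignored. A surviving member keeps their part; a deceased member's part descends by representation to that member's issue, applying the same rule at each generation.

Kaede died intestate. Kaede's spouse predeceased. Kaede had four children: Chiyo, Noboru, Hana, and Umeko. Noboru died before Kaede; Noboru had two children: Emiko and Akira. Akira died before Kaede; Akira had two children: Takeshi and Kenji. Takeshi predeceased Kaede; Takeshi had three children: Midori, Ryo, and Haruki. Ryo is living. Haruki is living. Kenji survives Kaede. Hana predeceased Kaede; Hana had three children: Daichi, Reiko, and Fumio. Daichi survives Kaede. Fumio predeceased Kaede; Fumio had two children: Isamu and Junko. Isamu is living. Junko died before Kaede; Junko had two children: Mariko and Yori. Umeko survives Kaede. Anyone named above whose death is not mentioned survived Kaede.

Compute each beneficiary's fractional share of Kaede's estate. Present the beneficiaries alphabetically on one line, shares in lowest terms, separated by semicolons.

There is no surviving spouse, so the entire estate passes to Kaede's descendants per stirpes.
The estate is divided into 4 equal shares of 1/4 among Chiyo, Noboru, Hana, Umeko.
Chiyo is living and takes 1/4.
Noboru predeceased; the 1/4 allotted to Noboru's branch passes to Noboru's issue by representation.
The 1/4 is divided into 2 equal shares of 1/8 among Emiko, Akira.
Emiko is living and takes 1/8.
Akira predeceased; the 1/8 allotted to Akira's branch passes to Akira's issue by representation.
The 1/8 is divided into 2 equal shares of 1/16 among Takeshi, Kenji.
Takeshi predeceased; the 1/16 allotted to Takeshi's branch passes to Takeshi's issue by representation.
The 1/16 is divided into 3 equal shares of 1/48 among Midori, Ryo, Haruki.
Midori is living and takes 1/48.
Ryo is living and takes 1/48.
Haruki is living and takes 1/48.
Kenji is living and takes 1/16.
Hana predeceased; the 1/4 allotted to Hana's branch passes to Hana's issue by representation.
The 1/4 is divided into 3 equal shares of 1/12 among Daichi, Reiko, Fumio.
Daichi is living and takes 1/12.
Reiko is living and takes 1/12.
Fumio predeceased; the 1/12 allotted to Fumio's branch passes to Fumio's issue by representation.
The 1/12 is divided into 2 equal shares of 1/24 among Isamu, Junko.
Isamu is living and takes 1/24.
Junko predeceased; the 1/24 allotted to Junko's branch passes to Junko's issue by representation.
The 1/24 is divided into 2 equal shares of 1/48 among Mariko, Yori.
Mariko is living and takes 1/48.
Yori is living and takes 1/48.
Umeko is living and takes 1/4.

Chiyo 1/4; Daichi 1/12; Emiko 1/8; Haruki 1/48; Isamu 1/24; Kenji 1/16; Mariko 1/48; Midori 1/48; Reiko 1/12; Ryo 1/48; Umeko 1/4; Yori 1/48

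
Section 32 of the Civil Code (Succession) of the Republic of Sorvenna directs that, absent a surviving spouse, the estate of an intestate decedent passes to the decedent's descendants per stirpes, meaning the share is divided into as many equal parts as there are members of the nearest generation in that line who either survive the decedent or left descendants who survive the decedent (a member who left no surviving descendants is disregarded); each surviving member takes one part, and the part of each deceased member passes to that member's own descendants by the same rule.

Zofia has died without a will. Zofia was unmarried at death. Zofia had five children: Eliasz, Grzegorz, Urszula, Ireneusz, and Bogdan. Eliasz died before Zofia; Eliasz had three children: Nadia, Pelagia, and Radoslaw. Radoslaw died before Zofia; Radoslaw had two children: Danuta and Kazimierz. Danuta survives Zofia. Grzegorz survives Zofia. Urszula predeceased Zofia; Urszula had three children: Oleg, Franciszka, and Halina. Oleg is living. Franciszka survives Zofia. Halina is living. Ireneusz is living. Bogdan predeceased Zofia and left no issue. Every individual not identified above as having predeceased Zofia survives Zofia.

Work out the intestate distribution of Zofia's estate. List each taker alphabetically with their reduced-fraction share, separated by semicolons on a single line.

Danuta 1/24; Franciszka 1/12; Grzegorz 1/4; Halina 1/12; Ireneusz 1/4; Kazimierz 1/24; Nadia 1/12; Oleg 1/12; Pelagia 1/12

There is no surviving spouse, so the entire estate passes to Zofia's descendants per stirpes.
Bogdan left no surviving issue, so that branch lapses and is disregarded.
The estate is divided into 4 equal shares of 1/4 among Eliasz, Grzegorz, Urszula, Ireneusz.
Eliasz predeceased; the 1/4 allotted to Eliasz's branch passes to Eliasz's issue by representation.
The 1/4 is divided into 3 equal shares of 1/12 among Nadia, Pelagia, Radoslaw.
Nadia is living and takes 1/12.
Pelagia is living and takes 1/12.
Radoslaw predeceased; the 1/12 allotted to Radoslaw's branch passes to Radoslaw's issue by representation.
The 1/12 is divided into 2 equal shares of 1/24 among Danuta, Kazimierz.
Danuta is living and takes 1/24.
Kazimierz is living and takes 1/24.
Grzegorz is living and takes 1/4.
Urszula predeceased; the 1/4 allotted to Urszula's branch passes to Urszula's issue by representation.
The 1/4 is divided into 3 equal shares of 1/12 among Oleg, Franciszka, Halina.
Oleg is living and takes 1/12.
Franciszka is living and takes 1/12.
Halina is living and takes 1/12.
Ireneusz is living and takes 1/4.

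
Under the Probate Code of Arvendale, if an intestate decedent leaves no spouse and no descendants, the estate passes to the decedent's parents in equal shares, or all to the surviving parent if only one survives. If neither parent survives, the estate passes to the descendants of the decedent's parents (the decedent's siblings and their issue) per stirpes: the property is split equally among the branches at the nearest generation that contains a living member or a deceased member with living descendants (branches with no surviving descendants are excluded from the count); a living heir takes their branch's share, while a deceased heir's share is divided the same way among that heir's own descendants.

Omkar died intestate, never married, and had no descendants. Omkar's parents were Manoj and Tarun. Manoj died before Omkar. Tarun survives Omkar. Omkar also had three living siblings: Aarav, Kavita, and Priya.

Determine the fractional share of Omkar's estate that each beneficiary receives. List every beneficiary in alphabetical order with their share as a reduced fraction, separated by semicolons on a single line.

Only one parent, Tarun, survives, so Tarun takes the entire estate. The siblings take nothing because a surviving parent has priority.

Tarun 1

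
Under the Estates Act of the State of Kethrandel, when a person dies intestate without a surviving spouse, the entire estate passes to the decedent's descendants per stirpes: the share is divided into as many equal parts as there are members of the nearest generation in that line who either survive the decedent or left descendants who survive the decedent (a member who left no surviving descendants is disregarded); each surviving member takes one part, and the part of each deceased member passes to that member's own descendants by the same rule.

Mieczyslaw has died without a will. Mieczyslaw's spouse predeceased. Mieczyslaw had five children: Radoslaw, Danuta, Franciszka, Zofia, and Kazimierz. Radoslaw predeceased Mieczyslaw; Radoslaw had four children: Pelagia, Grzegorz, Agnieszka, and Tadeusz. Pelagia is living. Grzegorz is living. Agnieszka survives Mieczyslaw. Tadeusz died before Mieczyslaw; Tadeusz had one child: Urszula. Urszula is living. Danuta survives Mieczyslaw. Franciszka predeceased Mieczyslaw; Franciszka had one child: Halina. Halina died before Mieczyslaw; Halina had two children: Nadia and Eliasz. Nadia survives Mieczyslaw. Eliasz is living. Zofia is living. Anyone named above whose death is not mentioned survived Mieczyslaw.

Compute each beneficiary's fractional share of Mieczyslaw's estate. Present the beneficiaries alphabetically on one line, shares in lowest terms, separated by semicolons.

There is no surviving spouse, so the entire estate passes to Mieczyslaw's descendants per stirpes.
The estate is divided into 5 equal shares of 1/5 among Radoslaw, Danuta, Franciszka, Zofia, Kazimierz.
Radoslaw predeceased; the 1/5 allotted to Radoslaw's branch passes to Radoslaw's issue by representation.
The 1/5 is divided into 4 equal shares of 1/20 among Pelagia, Grzegorz, Agnieszka, Tadeusz.
Pelagia is living and takes 1/20.
Grzegorz is living and takes 1/20.
Agnieszka is living and takes 1/20.
Tadeusz predeceased; the 1/20 allotted to Tadeusz's branch passes to Tadeusz's issue by representation.
Urszula is the sole taker at this level and receives the full 1/20.
Danuta is living and takes 1/5.
Franciszka predeceased; the 1/5 allotted to Franciszka's branch passes to Franciszka's issue by representation.
Halina's line is the sole branch at this level, so the full 1/5 passes to Halina's issue by representation.
The 1/5 is divided into 2 equal shares of 1/10 among Nadia, Eliasz.
Nadia is living and takes 1/10.
Eliasz is living and takes 1/10.
Zofia is living and takes 1/5.
Kazimierz is living and takes 1/5.

Agnieszka 1/20; Danuta 1/5; Eliasz 1/10; Grzegorz 1/20; Kazimierz 1/5; Nadia 1/10; Pelagia 1/20; Urszula 1/20; Zofia 1/5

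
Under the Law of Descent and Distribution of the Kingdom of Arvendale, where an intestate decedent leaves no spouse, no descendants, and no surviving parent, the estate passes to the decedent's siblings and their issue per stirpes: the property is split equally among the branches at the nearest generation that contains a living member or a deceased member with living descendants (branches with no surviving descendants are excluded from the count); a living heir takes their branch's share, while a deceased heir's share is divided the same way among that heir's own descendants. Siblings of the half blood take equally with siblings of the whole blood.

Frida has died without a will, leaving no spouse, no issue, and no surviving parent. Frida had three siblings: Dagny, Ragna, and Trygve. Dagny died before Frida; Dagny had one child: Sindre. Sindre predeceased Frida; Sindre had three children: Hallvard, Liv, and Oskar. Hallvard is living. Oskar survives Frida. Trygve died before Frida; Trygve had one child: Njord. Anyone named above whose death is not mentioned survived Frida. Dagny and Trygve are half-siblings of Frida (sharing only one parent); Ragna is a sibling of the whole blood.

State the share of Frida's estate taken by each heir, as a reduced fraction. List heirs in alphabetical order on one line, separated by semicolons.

Hallvard 1/9; Liv 1/9; Njord 1/3; Oskar 1/9; Ragna 1/3

No spouse, descendants, or parent survives, so the estate passes to Frida's siblings per stirpes.
Half-blood and whole-blood siblings take equally under the stated rule.
The estate is divided into 3 equal shares of 1/3 among Dagny, Ragna, Trygve.
Dagny predeceased; the 1/3 allotted to Dagny's branch passes to Dagny's issue by representation.
Sindre's line is the sole branch at this level, so the full 1/3 passes to Sindre's issue by representation.
The 1/3 is divided into 3 equal shares of 1/9 among Hallvard, Liv, Oskar.
Hallvard is living and takes 1/9.
Liv is living and takes 1/9.
Oskar is living and takes 1/9.
Ragna is living and takes 1/3.
Trygve predeceased; the 1/3 allotted to Trygve's branch passes to Trygve's issue by representation.
Njord is the sole taker at this level and receives the full 1/3.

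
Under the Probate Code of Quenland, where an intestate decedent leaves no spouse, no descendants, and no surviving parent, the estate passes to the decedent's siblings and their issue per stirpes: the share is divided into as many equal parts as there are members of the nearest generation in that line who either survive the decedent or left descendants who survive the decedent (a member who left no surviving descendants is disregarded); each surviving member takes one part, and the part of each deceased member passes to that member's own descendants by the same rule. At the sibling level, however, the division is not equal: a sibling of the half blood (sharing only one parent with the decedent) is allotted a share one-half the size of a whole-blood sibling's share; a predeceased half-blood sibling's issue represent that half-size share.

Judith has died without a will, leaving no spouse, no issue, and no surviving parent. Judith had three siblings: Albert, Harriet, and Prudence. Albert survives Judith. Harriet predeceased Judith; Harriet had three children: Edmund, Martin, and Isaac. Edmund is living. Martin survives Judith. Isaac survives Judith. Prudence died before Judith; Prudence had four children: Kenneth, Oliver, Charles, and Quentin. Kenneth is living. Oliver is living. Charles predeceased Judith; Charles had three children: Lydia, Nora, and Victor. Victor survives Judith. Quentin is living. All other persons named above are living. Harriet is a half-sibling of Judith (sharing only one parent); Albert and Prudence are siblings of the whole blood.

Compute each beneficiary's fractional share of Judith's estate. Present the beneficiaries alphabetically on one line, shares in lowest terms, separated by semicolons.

Albert 2/5; Edmund 1/15; Isaac 1/15; Kenneth 1/10; Lydia 1/30; Martin 1/15; Nora 1/30; Oliver 1/10; Quentin 1/10; Victor 1/30

No spouse, descendants, or parent survives, so the estate passes to Judith's siblings per stirpes.
Half-blood siblings count for one-half the weight of whole-blood siblings at the initial division.
Dividing 1 in proportion to weights (total weight 5/2): Albert (weight 1) → 2/5; Harriet (weight 1/2) → 1/5; Prudence (weight 1) → 2/5.
Albert is living and takes 2/5.
Harriet predeceased; the 1/5 allotted to Harriet's branch passes to Harriet's issue by representation.
The 1/5 is divided into 3 equal shares of 1/15 among Edmund, Martin, Isaac.
Edmund is living and takes 1/15.
Martin is living and takes 1/15.
Isaac is living and takes 1/15.
Prudence predeceased; the 2/5 allotted to Prudence's branch passes to Prudence's issue by representation.
The 2/5 is divided into 4 equal shares of 1/10 among Kenneth, Oliver, Charles, Quentin.
Kenneth is living and takes 1/10.
Oliver is living and takes 1/10.
Charles predeceased; the 1/10 allotted to Charles's branch passes to Charles's issue by representation.
The 1/10 is divided into 3 equal shares of 1/30 among Lydia, Nora, Victor.
Lydia is living and takes 1/30.
Nora is living and takes 1/30.
Victor is living and takes 1/30.
Quentin is living and takes 1/10.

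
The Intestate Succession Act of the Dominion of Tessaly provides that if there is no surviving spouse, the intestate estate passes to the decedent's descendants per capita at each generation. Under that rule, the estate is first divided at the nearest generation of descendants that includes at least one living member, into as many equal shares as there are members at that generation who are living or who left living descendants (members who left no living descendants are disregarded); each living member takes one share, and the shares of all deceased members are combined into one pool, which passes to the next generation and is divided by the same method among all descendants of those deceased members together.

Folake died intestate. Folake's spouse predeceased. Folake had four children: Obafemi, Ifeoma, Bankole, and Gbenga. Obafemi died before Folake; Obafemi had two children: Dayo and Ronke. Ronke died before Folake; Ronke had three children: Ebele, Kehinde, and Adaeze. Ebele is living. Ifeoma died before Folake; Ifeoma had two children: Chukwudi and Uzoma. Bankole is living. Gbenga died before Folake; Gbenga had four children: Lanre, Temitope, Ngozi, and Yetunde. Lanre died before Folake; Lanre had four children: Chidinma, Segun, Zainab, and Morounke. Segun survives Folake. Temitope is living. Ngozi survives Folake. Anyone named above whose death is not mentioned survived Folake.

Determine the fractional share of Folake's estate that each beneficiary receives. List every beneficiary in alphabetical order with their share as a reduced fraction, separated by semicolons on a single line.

Adaeze 3/112; Bankole 1/4; Chidinma 3/112; Chukwudi 3/32; Dayo 3/32; Ebele 3/112; Kehinde 3/112; Morounke 3/112; Ngozi 3/32; Segun 3/112; Temitope 3/32; Uzoma 3/32; Yetunde 3/32; Zainab 3/112

There is no surviving spouse, so the entire estate passes to Folake's descendants per capita at each generation.
At generation 1 (Obafemi, Ifeoma, Bankole, Gbenga) there are 4 shares of (1)/4 = 1/4 each.
Living: Bankole — each takes 1/4.
Deceased: Obafemi, Ifeoma, and Gbenga. Their combined 3/4 is pooled and carried to generation 2.
At generation 2 (Dayo, Ronke, Chukwudi, Uzoma, Lanre, Temitope, Ngozi, Yetunde) there are 8 shares of (3/4)/8 = 3/32 each.
Living: Dayo, Chukwudi, Uzoma, Temitope, Ngozi, and Yetunde — each takes 3/32.
Deceased: Ronke and Lanre. Their combined 3/16 is pooled and carried to generation 3.
At generation 3 (Ebele, Kehinde, Adaeze, Chidinma, Segun, Zainab, Morounke) there are 7 shares of (3/16)/7 = 3/112 each.
Living: Ebele, Kehinde, Adaeze, Chidinma, Segun, Zainab, and Morounke — each takes 3/112.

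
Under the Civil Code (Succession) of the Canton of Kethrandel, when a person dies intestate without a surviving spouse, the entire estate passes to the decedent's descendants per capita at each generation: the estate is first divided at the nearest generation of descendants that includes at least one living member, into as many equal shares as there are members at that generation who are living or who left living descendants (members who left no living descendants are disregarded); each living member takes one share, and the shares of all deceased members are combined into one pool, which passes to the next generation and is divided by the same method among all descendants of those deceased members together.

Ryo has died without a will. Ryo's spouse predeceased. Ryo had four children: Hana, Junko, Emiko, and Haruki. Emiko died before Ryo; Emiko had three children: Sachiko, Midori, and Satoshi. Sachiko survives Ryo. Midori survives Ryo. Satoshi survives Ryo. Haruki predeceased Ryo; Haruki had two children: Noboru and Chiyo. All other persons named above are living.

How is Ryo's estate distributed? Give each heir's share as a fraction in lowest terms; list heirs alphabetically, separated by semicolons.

Chiyo 1/10; Hana 1/4; Junko 1/4; Midori 1/10; Noboru 1/10; Sachiko 1/10; Satoshi 1/10

There is no surviving spouse, so the entire estate passes to Ryo's descendants per capita at each generation.
At generation 1 (Hana, Junko, Emiko, Haruki) there are 4 shares of (1)/4 = 1/4 each.
Living: Hana and Junko — each takes 1/4.
Deceased: Emiko and Haruki. Their combined 1/2 is pooled and carried to generation 2.
At generation 2 (Sachiko, Midori, Satoshi, Noboru, Chiyo) there are 5 shares of (1/2)/5 = 1/10 each.
Living: Sachiko, Midori, Satoshi, Noboru, and Chiyo — each takes 1/10.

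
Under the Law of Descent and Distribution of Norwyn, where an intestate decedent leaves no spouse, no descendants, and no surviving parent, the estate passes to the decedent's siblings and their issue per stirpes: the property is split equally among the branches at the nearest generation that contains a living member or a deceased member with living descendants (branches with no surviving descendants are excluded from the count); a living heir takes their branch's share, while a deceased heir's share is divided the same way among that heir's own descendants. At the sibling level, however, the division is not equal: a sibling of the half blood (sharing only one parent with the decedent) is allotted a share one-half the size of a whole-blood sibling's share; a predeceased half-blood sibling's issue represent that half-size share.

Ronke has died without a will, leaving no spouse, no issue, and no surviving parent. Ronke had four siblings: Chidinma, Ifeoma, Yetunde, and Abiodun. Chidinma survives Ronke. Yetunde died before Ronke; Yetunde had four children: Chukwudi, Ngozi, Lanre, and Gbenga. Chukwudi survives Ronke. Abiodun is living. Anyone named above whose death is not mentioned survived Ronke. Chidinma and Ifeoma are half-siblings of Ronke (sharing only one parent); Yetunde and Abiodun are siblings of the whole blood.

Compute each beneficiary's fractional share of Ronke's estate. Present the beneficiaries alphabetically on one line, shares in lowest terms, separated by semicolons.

No spouse, descendants, or parent survives, so the estate passes to Ronke's siblings per stirpes.
Half-blood siblings count for one-half the weight of whole-blood siblings at the initial division.
Dividing 1 in proportion to weights (total weight 3): Chidinma (weight 1/2) → 1/6; Ifeoma (weight 1/2) → 1/6; Yetunde (weight 1) → 1/3; Abiodun (weight 1) → 1/3.
Chidinma is living and takes 1/6.
Ifeoma is living and takes 1/6.
Yetunde predeceased; the 1/3 allotted to Yetunde's branch passes to Yetunde's issue by representation.
The 1/3 is divided into 4 equal shares of 1/12 among Chukwudi, Ngozi, Lanre, Gbenga.
Chukwudi is living and takes 1/12.
Ngozi is living and takes 1/12.
Lanre is living and takes 1/12.
Gbenga is living and takes 1/12.
Abiodun is living and takes 1/3.

Abiodun 1/3; Chidinma 1/6; Chukwudi 1/12; Gbenga 1/12; Ifeoma 1/6; Lanre 1/12; Ngozi 1/12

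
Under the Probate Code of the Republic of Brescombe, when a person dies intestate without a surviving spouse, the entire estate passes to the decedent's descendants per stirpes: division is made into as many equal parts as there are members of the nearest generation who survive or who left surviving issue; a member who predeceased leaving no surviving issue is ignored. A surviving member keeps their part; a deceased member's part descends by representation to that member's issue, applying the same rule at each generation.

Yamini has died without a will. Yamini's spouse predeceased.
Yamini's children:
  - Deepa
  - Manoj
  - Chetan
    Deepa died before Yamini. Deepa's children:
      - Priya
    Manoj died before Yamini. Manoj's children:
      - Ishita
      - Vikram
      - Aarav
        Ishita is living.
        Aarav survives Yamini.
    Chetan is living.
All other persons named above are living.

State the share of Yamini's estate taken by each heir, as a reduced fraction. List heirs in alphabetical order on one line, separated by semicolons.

There is no surviving spouse, so the entire estate passes to Yamini's descendants per stirpes.
The estate is divided into 3 equal shares of 1/3 among Deepa, Manoj, Chetan.
Deepa predeceased; the 1/3 allotted to Deepa's branch passes to Deepa's issue by representation.
Priya is the sole taker at this level and receives the full 1/3.
Manoj predeceased; the 1/3 allotted to Manoj's branch passes to Manoj's issue by representation.
The 1/3 is divided into 3 equal shares of 1/9 among Ishita, Vikram, Aarav.
Ishita is living and takes 1/9.
Vikram is living and takes 1/9.
Aarav is living and takes 1/9.
Chetan is living and takes 1/3.

Aarav 1/9; Chetan 1/3; Ishita 1/9; Priya 1/3; Vikram 1/9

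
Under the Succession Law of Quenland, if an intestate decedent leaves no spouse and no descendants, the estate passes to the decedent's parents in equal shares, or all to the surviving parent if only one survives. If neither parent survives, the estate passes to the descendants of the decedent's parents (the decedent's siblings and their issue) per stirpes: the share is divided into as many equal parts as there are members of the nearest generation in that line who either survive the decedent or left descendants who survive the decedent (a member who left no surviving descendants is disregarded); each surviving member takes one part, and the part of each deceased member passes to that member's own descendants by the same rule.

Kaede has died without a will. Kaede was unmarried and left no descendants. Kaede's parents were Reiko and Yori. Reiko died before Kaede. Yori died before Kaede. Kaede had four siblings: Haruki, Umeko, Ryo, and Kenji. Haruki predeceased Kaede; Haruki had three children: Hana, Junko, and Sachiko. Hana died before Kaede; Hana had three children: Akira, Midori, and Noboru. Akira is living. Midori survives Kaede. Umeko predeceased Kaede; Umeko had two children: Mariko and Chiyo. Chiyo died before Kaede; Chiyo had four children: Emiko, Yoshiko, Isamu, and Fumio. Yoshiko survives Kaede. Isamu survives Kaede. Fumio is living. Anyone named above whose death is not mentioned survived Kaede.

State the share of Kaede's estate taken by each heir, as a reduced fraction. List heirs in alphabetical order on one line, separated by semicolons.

Akira 1/36; Emiko 1/32; Fumio 1/32; Isamu 1/32; Junko 1/12; Kenji 1/4; Mariko 1/8; Midori 1/36; Noboru 1/36; Ryo 1/4; Sachiko 1/12; Yoshiko 1/32

Neither parent survives and there are no descendants, so the estate passes to Kaede's siblings and their issue per stirpes.
The estate is divided into 4 equal shares of 1/4 among Haruki, Umeko, Ryo, Kenji.
Haruki predeceased; the 1/4 allotted to Haruki's branch passes to Haruki's issue by representation.
The 1/4 is divided into 3 equal shares of 1/12 among Hana, Junko, Sachiko.
Hana predeceased; the 1/12 allotted to Hana's branch passes to Hana's issue by representation.
The 1/12 is divided into 3 equal shares of 1/36 among Akira, Midori, Noboru.
Akira is living and takes 1/36.
Midori is living and takes 1/36.
Noboru is living and takes 1/36.
Junko is living and takes 1/12.
Sachiko is living and takes 1/12.
Umeko predeceased; the 1/4 allotted to Umeko's branch passes to Umeko's issue by representation.
The 1/4 is divided into 2 equal shares of 1/8 among Mariko, Chiyo.
Mariko is living and takes 1/8.
Chiyo predeceased; the 1/8 allotted to Chiyo's branch passes to Chiyo's issue by representation.
The 1/8 is divided into 4 equal shares of 1/32 among Emiko, Yoshiko, Isamu, Fumio.
Emiko is living and takes 1/32.
Yoshiko is living and takes 1/32.
Isamu is living and takes 1/32.
Fumio is living and takes 1/32.
Ryo is living and takes 1/4.
Kenji is living and takes 1/4.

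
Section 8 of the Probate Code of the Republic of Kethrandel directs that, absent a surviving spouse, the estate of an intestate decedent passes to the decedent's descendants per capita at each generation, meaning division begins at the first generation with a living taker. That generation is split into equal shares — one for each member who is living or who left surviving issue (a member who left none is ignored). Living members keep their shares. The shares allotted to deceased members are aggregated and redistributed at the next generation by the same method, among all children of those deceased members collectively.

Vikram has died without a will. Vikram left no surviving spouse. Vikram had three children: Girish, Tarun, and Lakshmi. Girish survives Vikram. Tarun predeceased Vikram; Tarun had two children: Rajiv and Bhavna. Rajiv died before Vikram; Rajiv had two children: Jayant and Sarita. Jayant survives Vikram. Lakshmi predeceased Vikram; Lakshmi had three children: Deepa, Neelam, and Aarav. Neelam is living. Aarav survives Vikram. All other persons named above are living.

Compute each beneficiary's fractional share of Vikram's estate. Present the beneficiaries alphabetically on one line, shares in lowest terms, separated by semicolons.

Aarav 2/15; Bhavna 2/15; Deepa 2/15; Girish 1/3; Jayant 1/15; Neelam 2/15; Sarita 1/15

There is no surviving spouse, so the entire estate passes to Vikram's descendants per capita at each generation.
At generation 1 (Girish, Tarun, Lakshmi) there are 3 shares of (1)/3 = 1/3 each.
Living: Girish — each takes 1/3.
Deceased: Tarun and Lakshmi. Their combined 2/3 is pooled and carried to generation 2.
At generation 2 (Rajiv, Bhavna, Deepa, Neelam, Aarav) there are 5 shares of (2/3)/5 = 2/15 each.
Living: Bhavna, Deepa, Neelam, and Aarav — each takes 2/15.
Deceased: Rajiv. That 2/15 share is carried to generation 3.
At generation 3 (Jayant, Sarita) there are 2 shares of (2/15)/2 = 1/15 each.
Living: Jayant and Sarita — each takes 1/15.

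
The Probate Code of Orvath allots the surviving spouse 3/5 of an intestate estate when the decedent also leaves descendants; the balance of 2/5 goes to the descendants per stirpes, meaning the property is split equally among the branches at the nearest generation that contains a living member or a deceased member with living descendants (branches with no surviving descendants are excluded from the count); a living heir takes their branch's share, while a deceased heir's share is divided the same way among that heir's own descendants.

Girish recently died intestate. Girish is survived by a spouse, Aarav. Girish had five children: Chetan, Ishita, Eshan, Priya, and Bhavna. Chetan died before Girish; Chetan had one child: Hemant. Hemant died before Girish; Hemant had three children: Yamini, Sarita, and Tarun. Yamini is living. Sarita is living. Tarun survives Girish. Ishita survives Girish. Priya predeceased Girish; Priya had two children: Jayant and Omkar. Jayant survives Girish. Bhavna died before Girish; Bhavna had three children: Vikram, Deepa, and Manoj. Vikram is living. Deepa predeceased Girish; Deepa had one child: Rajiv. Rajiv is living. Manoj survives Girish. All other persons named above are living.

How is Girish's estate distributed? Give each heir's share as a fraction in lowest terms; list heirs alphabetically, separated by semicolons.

Aarav 3/5; Eshan 2/25; Ishita 2/25; Jayant 1/25; Manoj 2/75; Omkar 1/25; Rajiv 2/75; Sarita 2/75; Tarun 2/75; Vikram 2/75; Yamini 2/75

Aarav, as surviving spouse, takes 3/5.
The remaining 2/5 passes to Girish's descendants per stirpes.
The 2/5 is divided into 5 equal shares of 2/25 among Chetan, Ishita, Eshan, Priya, Bhavna.
Chetan predeceased; the 2/25 allotted to Chetan's branch passes to Chetan's issue by representation.
Hemant's line is the sole branch at this level, so the full 2/25 passes to Hemant's issue by representation.
The 2/25 is divided into 3 equal shares of 2/75 among Yamini, Sarita, Tarun.
Yamini is living and takes 2/75.
Sarita is living and takes 2/75.
Tarun is living and takes 2/75.
Ishita is living and takes 2/25.
Eshan is living and takes 2/25.
Priya predeceased; the 2/25 allotted to Priya's branch passes to Priya's issue by representation.
The 2/25 is divided into 2 equal shares of 1/25 among Jayant, Omkar.
Jayant is living and takes 1/25.
Omkar is living and takes 1/25.
Bhavna predeceased; the 2/25 allotted to Bhavna's branch passes to Bhavna's issue by representation.
The 2/25 is divided into 3 equal shares of 2/75 among Vikram, Deepa, Manoj.
Vikram is living and takes 2/75.
Deepa predeceased; the 2/75 allotted to Deepa's branch passes to Deepa's issue by representation.
Rajiv is the sole taker at this level and receives the full 2/75.
Manoj is living and takes 2/75.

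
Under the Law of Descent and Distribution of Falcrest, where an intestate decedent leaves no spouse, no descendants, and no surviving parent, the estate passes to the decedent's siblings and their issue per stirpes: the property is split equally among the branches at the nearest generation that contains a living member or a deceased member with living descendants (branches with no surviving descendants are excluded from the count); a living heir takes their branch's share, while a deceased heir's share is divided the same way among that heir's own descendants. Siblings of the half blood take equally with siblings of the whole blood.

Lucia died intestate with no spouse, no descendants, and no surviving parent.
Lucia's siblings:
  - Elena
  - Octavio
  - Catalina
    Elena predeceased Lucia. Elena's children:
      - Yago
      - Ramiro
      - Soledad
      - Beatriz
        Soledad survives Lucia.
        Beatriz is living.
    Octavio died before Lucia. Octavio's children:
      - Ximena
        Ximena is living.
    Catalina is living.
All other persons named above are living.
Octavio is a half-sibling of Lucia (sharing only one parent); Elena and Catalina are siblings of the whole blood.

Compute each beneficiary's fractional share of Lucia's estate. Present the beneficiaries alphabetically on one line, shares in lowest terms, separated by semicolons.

No spouse, descendants, or parent survives, so the estate passes to Lucia's siblings per stirpes.
Half-blood and whole-blood siblings take equally under the stated rule.
The estate is divided into 3 equal shares of 1/3 among Elena, Octavio, Catalina.
Elena predeceased; the 1/3 allotted to Elena's branch passes to Elena's issue by representation.
The 1/3 is divided into 4 equal shares of 1/12 among Yago, Ramiro, Soledad, Beatriz.
Yago is living and takes 1/12.
Ramiro is living and takes 1/12.
Soledad is living and takes 1/12.
Beatriz is living and takes 1/12.
Octavio predeceased; the 1/3 allotted to Octavio's branch passes to Octavio's issue by representation.
Ximena is the sole taker at this level and receives the full 1/3.
Catalina is living and takes 1/3.

Beatriz 1/12; Catalina 1/3; Ramiro 1/12; Soledad 1/12; Ximena 1/3; Yago 1/12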